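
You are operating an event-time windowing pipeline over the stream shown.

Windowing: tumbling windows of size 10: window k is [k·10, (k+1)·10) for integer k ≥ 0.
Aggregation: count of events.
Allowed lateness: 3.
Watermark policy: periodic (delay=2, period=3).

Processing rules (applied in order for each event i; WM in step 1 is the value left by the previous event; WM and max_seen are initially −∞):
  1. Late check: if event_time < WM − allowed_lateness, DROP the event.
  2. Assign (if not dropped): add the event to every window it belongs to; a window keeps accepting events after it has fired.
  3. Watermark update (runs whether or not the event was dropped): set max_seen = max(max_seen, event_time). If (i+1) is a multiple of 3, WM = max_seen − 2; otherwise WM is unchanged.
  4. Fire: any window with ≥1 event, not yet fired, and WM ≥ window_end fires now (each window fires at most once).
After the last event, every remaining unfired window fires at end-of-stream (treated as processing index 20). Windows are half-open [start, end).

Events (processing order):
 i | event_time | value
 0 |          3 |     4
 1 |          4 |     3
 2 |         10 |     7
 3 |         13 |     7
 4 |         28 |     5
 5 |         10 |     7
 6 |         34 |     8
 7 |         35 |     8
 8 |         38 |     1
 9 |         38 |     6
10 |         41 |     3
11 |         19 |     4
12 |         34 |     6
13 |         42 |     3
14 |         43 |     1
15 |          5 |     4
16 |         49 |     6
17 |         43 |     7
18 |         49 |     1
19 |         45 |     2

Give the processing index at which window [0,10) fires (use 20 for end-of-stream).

i=0 t=3 v=4: → [0,10); WM=−∞
i=1 t=4 v=3: → [0,10); WM=−∞
i=2 t=10 v=7: → [10,20); WM=8
i=3 t=13 v=7: → [10,20); WM=8
i=4 t=28 v=5: → [20,30); WM=8
i=5 t=10 v=7: → [10,20); WM=26; [0,10) fires=2 [10,20) fires=3
i=6 t=34 v=8: → [30,40); WM=26
i=7 t=35 v=8: → [30,40); WM=26
i=8 t=38 v=1: → [30,40); WM=36; [20,30) fires=1
i=9 t=38 v=6: → [30,40); WM=36
i=10 t=41 v=3: → [40,50); WM=36
i=11 t=19 v=4: DROP (t<36-3); WM=39
i=12 t=34 v=6: DROP (t<39-3); WM=39
i=13 t=42 v=3: → [40,50); WM=39
i=14 t=43 v=1: → [40,50); WM=41; [30,40) fires=4
i=15 t=5 v=4: DROP (t<41-3); WM=41
i=16 t=49 v=6: → [40,50); WM=41
i=17 t=43 v=7: → [40,50); WM=47
i=18 t=49 v=1: → [40,50); WM=47
i=19 t=45 v=2: → [40,50); WM=47

5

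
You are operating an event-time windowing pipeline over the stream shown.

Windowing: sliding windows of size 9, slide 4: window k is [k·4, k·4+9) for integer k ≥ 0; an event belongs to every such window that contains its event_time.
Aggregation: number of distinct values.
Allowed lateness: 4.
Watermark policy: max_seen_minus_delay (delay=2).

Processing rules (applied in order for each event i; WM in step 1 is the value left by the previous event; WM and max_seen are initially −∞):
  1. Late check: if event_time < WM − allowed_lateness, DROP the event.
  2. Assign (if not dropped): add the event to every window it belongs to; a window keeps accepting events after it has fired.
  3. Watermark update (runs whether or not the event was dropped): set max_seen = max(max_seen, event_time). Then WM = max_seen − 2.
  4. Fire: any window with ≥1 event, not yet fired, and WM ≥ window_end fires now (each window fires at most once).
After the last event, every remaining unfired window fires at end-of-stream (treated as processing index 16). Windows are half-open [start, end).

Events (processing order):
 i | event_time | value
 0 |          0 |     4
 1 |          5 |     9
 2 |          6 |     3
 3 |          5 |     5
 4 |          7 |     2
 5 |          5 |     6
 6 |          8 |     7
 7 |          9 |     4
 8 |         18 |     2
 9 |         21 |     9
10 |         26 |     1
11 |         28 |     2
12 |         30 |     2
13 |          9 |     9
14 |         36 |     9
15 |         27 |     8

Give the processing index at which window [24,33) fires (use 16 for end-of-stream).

14

i=0 t=0 v=4: → [0,9); WM=-2
i=1 t=5 v=9: → [4,13),[0,9); WM=3
i=2 t=6 v=3: → [4,13),[0,9); WM=4
i=3 t=5 v=5: → [4,13),[0,9); WM=4
i=4 t=7 v=2: → [4,13),[0,9); WM=5
i=5 t=5 v=6: → [4,13),[0,9); WM=5
i=6 t=8 v=7: → [8,17),[4,13),[0,9); WM=6
i=7 t=9 v=4: → [8,17),[4,13); WM=7
i=8 t=18 v=2: → [16,25),[12,21); WM=16; [0,9) fires=7 [4,13) fires=7
i=9 t=21 v=9: → [20,29),[16,25); WM=19; [8,17) fires=2
i=10 t=26 v=1: → [24,33),[20,29); WM=24; [12,21) fires=1
i=11 t=28 v=2: → [28,37),[24,33),[20,29); WM=26; [16,25) fires=2
i=12 t=30 v=2: → [28,37),[24,33); WM=28
i=13 t=9 v=9: DROP (t<28-4); WM=28
i=14 t=36 v=9: → [36,45),[32,41),[28,37); WM=34; [20,29) fires=3 [24,33) fires=2
i=15 t=27 v=8: DROP (t<34-4); WM=34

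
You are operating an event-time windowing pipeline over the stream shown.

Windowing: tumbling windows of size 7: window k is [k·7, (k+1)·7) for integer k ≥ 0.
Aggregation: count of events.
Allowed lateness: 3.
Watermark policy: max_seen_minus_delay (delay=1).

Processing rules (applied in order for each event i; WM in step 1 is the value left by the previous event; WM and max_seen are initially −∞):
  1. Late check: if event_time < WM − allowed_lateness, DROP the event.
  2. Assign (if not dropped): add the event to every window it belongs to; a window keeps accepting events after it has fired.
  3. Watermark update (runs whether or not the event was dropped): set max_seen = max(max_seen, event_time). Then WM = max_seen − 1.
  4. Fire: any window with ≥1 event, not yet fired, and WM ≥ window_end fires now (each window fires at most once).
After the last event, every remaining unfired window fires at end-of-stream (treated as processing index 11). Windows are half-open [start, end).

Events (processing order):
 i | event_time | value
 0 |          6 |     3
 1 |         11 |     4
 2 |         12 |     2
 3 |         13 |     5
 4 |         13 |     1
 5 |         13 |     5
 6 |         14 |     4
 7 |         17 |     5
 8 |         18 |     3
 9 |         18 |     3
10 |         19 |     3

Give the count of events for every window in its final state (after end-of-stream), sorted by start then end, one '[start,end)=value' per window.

i=0 t=6 v=3: → [0,7); WM=5
i=1 t=11 v=4: → [7,14); WM=10; [0,7) fires=1
i=2 t=12 v=2: → [7,14); WM=11
i=3 t=13 v=5: → [7,14); WM=12
i=4 t=13 v=1: → [7,14); WM=12
i=5 t=13 v=5: → [7,14); WM=12
i=6 t=14 v=4: → [14,21); WM=13
i=7 t=17 v=5: → [14,21); WM=16; [7,14) fires=5
i=8 t=18 v=3: → [14,21); WM=17
i=9 t=18 v=3: → [14,21); WM=17
i=10 t=19 v=3: → [14,21); WM=18

[0,7)=1 [7,14)=5 [14,21)=5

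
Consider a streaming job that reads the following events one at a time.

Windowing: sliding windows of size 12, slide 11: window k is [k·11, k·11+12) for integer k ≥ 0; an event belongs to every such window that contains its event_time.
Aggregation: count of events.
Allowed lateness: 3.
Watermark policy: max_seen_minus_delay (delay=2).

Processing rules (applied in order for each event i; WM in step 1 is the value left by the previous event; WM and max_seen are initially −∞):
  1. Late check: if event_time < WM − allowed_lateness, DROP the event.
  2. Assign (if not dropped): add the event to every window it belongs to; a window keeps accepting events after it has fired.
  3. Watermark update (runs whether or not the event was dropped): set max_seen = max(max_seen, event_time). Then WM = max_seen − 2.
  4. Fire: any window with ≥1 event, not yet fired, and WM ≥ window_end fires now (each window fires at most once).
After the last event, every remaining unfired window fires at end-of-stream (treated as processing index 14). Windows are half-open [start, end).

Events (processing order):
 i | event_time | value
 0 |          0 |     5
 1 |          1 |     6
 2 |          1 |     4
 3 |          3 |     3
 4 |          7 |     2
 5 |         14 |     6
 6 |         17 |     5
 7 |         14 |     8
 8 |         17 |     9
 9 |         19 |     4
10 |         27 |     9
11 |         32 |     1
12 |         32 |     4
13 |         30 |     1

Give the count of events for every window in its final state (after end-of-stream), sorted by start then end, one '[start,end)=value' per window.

i=0 t=0 v=5: → [0,12); WM=-2
i=1 t=1 v=6: → [0,12); WM=-1
i=2 t=1 v=4: → [0,12); WM=-1
i=3 t=3 v=3: → [0,12); WM=1
i=4 t=7 v=2: → [0,12); WM=5
i=5 t=14 v=6: → [11,23); WM=12; [0,12) fires=5
i=6 t=17 v=5: → [11,23); WM=15
i=7 t=14 v=8: → [11,23); WM=15
i=8 t=17 v=9: → [11,23); WM=15
i=9 t=19 v=4: → [11,23); WM=17
i=10 t=27 v=9: → [22,34); WM=25; [11,23) fires=5
i=11 t=32 v=1: → [22,34); WM=30
i=12 t=32 v=4: → [22,34); WM=30
i=13 t=30 v=1: → [22,34); WM=30

[0,12)=5 [11,23)=5 [22,34)=4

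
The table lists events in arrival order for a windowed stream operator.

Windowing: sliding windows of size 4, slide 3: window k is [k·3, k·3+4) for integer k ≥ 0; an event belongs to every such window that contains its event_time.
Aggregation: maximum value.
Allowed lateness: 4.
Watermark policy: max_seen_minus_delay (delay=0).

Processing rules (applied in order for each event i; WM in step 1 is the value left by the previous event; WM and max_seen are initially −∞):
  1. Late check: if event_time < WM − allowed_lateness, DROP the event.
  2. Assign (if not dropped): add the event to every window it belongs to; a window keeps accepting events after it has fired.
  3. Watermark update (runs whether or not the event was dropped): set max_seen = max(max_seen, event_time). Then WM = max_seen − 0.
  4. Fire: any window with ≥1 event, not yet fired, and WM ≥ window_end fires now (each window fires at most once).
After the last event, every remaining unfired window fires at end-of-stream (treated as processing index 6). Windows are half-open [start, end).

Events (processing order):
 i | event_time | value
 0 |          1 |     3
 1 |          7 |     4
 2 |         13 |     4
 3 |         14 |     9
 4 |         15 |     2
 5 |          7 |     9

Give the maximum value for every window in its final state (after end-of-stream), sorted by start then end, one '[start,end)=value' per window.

[0,4)=3 [6,10)=4 [12,16)=9 [15,19)=2

i=0 t=1 v=3: → [0,4); WM=1
i=1 t=7 v=4: → [6,10); WM=7; [0,4) fires=3
i=2 t=13 v=4: → [12,16); WM=13; [6,10) fires=4
i=3 t=14 v=9: → [12,16); WM=14
i=4 t=15 v=2: → [15,19),[12,16); WM=15
i=5 t=7 v=9: DROP (t<15-4); WM=15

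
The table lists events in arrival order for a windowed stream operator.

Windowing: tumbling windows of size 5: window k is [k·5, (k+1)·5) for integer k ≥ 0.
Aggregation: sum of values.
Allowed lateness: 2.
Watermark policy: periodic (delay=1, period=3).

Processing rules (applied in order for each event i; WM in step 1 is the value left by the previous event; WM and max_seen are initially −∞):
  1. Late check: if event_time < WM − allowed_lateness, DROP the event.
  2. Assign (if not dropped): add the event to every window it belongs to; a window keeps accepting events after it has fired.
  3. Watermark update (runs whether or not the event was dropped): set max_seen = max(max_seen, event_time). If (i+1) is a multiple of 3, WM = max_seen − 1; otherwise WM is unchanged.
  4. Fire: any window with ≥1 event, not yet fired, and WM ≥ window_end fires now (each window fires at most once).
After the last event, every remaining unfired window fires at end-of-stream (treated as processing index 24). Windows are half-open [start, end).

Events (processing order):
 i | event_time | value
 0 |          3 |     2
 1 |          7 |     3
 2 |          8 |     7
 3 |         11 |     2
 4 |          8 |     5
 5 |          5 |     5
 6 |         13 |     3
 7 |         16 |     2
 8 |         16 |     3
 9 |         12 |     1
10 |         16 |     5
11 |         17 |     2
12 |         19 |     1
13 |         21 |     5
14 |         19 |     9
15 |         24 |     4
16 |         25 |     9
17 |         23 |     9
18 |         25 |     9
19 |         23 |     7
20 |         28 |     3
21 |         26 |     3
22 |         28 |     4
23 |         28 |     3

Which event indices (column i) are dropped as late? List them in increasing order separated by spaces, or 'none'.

9

i=0 t=3 v=2: → [0,5); WM=−∞
i=1 t=7 v=3: → [5,10); WM=−∞
i=2 t=8 v=7: → [5,10); WM=7; [0,5) fires=2
i=3 t=11 v=2: → [10,15); WM=7
i=4 t=8 v=5: → [5,10); WM=7
i=5 t=5 v=5: → [5,10); WM=10; [5,10) fires=20
i=6 t=13 v=3: → [10,15); WM=10
i=7 t=16 v=2: → [15,20); WM=10
i=8 t=16 v=3: → [15,20); WM=15; [10,15) fires=5
i=9 t=12 v=1: DROP (t<15-2); WM=15
i=10 t=16 v=5: → [15,20); WM=15
i=11 t=17 v=2: → [15,20); WM=16
i=12 t=19 v=1: → [15,20); WM=16
i=13 t=21 v=5: → [20,25); WM=16
i=14 t=19 v=9: → [15,20); WM=20; [15,20) fires=22
i=15 t=24 v=4: → [20,25); WM=20
i=16 t=25 v=9: → [25,30); WM=20
i=17 t=23 v=9: → [20,25); WM=24
i=18 t=25 v=9: → [25,30); WM=24
i=19 t=23 v=7: → [20,25); WM=24
i=20 t=28 v=3: → [25,30); WM=27; [20,25) fires=25
i=21 t=26 v=3: → [25,30); WM=27
i=22 t=28 v=4: → [25,30); WM=27
i=23 t=28 v=3: → [25,30); WM=27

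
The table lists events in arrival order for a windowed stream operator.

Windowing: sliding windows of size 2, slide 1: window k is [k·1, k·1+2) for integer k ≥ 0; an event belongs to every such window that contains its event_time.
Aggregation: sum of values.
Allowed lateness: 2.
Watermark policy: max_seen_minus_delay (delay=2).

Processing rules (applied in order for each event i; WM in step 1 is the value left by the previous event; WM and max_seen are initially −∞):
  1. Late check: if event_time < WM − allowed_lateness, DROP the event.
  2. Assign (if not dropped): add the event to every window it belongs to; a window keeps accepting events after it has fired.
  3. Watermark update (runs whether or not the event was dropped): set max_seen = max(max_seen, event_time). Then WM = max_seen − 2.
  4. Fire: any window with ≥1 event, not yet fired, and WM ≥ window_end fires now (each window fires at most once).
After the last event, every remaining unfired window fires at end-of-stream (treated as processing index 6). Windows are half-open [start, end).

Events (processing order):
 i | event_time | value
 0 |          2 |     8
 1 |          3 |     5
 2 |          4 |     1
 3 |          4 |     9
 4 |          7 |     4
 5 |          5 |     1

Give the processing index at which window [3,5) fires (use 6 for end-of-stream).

i=0 t=2 v=8: → [2,4),[1,3); WM=0
i=1 t=3 v=5: → [3,5),[2,4); WM=1
i=2 t=4 v=1: → [4,6),[3,5); WM=2
i=3 t=4 v=9: → [4,6),[3,5); WM=2
i=4 t=7 v=4: → [7,9),[6,8); WM=5; [1,3) fires=8 [2,4) fires=13 [3,5) fires=15
i=5 t=5 v=1: → [5,7),[4,6); WM=5

4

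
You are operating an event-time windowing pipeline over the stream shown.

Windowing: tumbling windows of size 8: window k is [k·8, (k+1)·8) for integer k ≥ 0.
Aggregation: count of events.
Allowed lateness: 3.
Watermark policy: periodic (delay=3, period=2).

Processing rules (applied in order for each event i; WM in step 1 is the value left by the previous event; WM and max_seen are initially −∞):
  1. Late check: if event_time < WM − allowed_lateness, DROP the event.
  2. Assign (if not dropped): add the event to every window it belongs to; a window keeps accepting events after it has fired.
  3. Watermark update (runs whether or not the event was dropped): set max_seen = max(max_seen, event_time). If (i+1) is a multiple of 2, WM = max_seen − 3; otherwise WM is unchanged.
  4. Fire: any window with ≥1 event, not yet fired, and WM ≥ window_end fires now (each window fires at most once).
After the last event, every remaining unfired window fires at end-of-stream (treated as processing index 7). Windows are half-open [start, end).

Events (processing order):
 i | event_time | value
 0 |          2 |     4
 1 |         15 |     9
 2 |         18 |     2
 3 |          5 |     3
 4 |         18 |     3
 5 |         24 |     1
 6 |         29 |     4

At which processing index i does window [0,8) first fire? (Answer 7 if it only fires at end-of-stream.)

1

i=0 t=2 v=4: → [0,8); WM=−∞
i=1 t=15 v=9: → [8,16); WM=12; [0,8) fires=1
i=2 t=18 v=2: → [16,24); WM=12
i=3 t=5 v=3: DROP (t<12-3); WM=15
i=4 t=18 v=3: → [16,24); WM=15
i=5 t=24 v=1: → [24,32); WM=21; [8,16) fires=1
i=6 t=29 v=4: → [24,32); WM=21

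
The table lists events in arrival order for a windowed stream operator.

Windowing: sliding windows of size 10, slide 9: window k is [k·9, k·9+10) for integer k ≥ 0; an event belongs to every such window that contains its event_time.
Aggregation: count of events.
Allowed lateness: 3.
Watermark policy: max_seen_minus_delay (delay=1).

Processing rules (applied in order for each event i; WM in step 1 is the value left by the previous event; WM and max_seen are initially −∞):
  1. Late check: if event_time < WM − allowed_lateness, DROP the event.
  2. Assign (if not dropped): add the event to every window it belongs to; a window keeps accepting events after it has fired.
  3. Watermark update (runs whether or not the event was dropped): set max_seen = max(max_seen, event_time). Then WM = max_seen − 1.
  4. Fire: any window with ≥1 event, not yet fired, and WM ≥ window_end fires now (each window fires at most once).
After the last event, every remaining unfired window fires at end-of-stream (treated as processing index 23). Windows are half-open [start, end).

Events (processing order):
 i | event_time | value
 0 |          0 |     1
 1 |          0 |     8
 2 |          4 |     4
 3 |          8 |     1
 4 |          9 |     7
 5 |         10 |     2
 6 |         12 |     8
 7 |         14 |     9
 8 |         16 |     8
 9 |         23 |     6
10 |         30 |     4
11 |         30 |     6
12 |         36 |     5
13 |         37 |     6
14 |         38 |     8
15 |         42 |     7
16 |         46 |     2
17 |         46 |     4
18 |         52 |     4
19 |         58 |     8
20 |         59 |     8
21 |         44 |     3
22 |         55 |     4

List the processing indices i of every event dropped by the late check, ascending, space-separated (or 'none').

21

i=0 t=0 v=1: → [0,10); WM=-1
i=1 t=0 v=8: → [0,10); WM=-1
i=2 t=4 v=4: → [0,10); WM=3
i=3 t=8 v=1: → [0,10); WM=7
i=4 t=9 v=7: → [9,19),[0,10); WM=8
i=5 t=10 v=2: → [9,19); WM=9
i=6 t=12 v=8: → [9,19); WM=11; [0,10) fires=5
i=7 t=14 v=9: → [9,19); WM=13
i=8 t=16 v=8: → [9,19); WM=15
i=9 t=23 v=6: → [18,28); WM=22; [9,19) fires=5
i=10 t=30 v=4: → [27,37); WM=29; [18,28) fires=1
i=11 t=30 v=6: → [27,37); WM=29
i=12 t=36 v=5: → [36,46),[27,37); WM=35
i=13 t=37 v=6: → [36,46); WM=36
i=14 t=38 v=8: → [36,46); WM=37; [27,37) fires=3
i=15 t=42 v=7: → [36,46); WM=41
i=16 t=46 v=2: → [45,55); WM=45
i=17 t=46 v=4: → [45,55); WM=45
i=18 t=52 v=4: → [45,55); WM=51; [36,46) fires=4
i=19 t=58 v=8: → [54,64); WM=57; [45,55) fires=3
i=20 t=59 v=8: → [54,64); WM=58
i=21 t=44 v=3: DROP (t<58-3); WM=58
i=22 t=55 v=4: → [54,64); WM=58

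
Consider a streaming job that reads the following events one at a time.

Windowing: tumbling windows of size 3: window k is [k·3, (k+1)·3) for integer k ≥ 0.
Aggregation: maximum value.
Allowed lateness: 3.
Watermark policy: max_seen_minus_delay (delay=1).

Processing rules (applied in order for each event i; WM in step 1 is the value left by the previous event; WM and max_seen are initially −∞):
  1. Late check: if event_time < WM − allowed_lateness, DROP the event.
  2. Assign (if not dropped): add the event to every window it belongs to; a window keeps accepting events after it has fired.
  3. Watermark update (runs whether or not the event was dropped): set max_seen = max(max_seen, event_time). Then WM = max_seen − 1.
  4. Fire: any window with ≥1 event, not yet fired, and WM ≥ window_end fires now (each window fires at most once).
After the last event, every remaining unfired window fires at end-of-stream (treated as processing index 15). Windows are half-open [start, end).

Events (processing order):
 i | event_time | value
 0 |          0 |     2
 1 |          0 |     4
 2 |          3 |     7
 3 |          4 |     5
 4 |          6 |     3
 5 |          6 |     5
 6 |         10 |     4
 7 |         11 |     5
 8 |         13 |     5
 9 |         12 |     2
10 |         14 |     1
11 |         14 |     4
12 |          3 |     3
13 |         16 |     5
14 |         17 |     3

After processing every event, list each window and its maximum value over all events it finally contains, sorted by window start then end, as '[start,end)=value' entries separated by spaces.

i=0 t=0 v=2: → [0,3); WM=-1
i=1 t=0 v=4: → [0,3); WM=-1
i=2 t=3 v=7: → [3,6); WM=2
i=3 t=4 v=5: → [3,6); WM=3; [0,3) fires=4
i=4 t=6 v=3: → [6,9); WM=5
i=5 t=6 v=5: → [6,9); WM=5
i=6 t=10 v=4: → [9,12); WM=9; [3,6) fires=7 [6,9) fires=5
i=7 t=11 v=5: → [9,12); WM=10
i=8 t=13 v=5: → [12,15); WM=12; [9,12) fires=5
i=9 t=12 v=2: → [12,15); WM=12
i=10 t=14 v=1: → [12,15); WM=13
i=11 t=14 v=4: → [12,15); WM=13
i=12 t=3 v=3: DROP (t<13-3); WM=13
i=13 t=16 v=5: → [15,18); WM=15; [12,15) fires=5
i=14 t=17 v=3: → [15,18); WM=16

[0,3)=4 [3,6)=7 [6,9)=5 [9,12)=5 [12,15)=5 [15,18)=5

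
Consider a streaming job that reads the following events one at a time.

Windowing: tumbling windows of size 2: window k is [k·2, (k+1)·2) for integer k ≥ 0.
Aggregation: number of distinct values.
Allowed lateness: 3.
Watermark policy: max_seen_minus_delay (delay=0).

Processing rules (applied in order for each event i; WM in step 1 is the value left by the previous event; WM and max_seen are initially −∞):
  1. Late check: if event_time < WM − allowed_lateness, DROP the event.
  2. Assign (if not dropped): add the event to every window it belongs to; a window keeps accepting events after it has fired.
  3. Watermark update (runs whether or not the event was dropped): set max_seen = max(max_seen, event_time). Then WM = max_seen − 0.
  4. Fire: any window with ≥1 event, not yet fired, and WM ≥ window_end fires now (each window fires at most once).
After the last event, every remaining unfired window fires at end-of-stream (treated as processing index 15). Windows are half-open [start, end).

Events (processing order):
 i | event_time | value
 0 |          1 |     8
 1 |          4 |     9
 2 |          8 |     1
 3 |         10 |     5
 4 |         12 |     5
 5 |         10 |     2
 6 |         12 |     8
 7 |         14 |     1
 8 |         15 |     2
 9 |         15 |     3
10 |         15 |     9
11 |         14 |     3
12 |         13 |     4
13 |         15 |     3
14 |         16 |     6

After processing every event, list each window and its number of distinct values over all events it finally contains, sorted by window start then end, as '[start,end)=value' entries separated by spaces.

[0,2)=1 [4,6)=1 [8,10)=1 [10,12)=2 [12,14)=3 [14,16)=4 [16,18)=1

i=0 t=1 v=8: → [0,2); WM=1
i=1 t=4 v=9: → [4,6); WM=4; [0,2) fires=1
i=2 t=8 v=1: → [8,10); WM=8; [4,6) fires=1
i=3 t=10 v=5: → [10,12); WM=10; [8,10) fires=1
i=4 t=12 v=5: → [12,14); WM=12; [10,12) fires=1
i=5 t=10 v=2: → [10,12); WM=12
i=6 t=12 v=8: → [12,14); WM=12
i=7 t=14 v=1: → [14,16); WM=14; [12,14) fires=2
i=8 t=15 v=2: → [14,16); WM=15
i=9 t=15 v=3: → [14,16); WM=15
i=10 t=15 v=9: → [14,16); WM=15
i=11 t=14 v=3: → [14,16); WM=15
i=12 t=13 v=4: → [12,14); WM=15
i=13 t=15 v=3: → [14,16); WM=15
i=14 t=16 v=6: → [16,18); WM=16; [14,16) fires=4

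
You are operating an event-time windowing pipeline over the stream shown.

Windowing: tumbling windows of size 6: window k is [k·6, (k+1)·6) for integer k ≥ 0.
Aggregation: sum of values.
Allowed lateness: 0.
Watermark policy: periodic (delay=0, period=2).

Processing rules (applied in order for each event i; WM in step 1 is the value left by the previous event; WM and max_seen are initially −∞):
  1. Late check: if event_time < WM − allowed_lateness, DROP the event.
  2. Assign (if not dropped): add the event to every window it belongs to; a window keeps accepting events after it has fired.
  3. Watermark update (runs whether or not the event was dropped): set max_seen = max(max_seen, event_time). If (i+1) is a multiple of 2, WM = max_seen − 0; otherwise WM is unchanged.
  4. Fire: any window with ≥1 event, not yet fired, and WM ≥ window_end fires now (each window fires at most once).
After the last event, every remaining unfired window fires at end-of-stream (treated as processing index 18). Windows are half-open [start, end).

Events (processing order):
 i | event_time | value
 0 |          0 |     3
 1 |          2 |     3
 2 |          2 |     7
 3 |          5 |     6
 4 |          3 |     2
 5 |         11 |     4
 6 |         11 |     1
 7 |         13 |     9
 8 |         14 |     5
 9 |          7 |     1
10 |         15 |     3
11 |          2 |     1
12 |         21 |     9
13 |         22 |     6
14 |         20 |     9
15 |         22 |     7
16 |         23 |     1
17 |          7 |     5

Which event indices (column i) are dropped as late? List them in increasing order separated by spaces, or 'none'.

i=0 t=0 v=3: → [0,6); WM=−∞
i=1 t=2 v=3: → [0,6); WM=2
i=2 t=2 v=7: → [0,6); WM=2
i=3 t=5 v=6: → [0,6); WM=5
i=4 t=3 v=2: DROP (t<5-0); WM=5
i=5 t=11 v=4: → [6,12); WM=11; [0,6) fires=19
i=6 t=11 v=1: → [6,12); WM=11
i=7 t=13 v=9: → [12,18); WM=13; [6,12) fires=5
i=8 t=14 v=5: → [12,18); WM=13
i=9 t=7 v=1: DROP (t<13-0); WM=14
i=10 t=15 v=3: → [12,18); WM=14
i=11 t=2 v=1: DROP (t<14-0); WM=15
i=12 t=21 v=9: → [18,24); WM=15
i=13 t=22 v=6: → [18,24); WM=22; [12,18) fires=17
i=14 t=20 v=9: DROP (t<22-0); WM=22
i=15 t=22 v=7: → [18,24); WM=22
i=16 t=23 v=1: → [18,24); WM=22
i=17 t=7 v=5: DROP (t<22-0); WM=23

4 9 11 14 17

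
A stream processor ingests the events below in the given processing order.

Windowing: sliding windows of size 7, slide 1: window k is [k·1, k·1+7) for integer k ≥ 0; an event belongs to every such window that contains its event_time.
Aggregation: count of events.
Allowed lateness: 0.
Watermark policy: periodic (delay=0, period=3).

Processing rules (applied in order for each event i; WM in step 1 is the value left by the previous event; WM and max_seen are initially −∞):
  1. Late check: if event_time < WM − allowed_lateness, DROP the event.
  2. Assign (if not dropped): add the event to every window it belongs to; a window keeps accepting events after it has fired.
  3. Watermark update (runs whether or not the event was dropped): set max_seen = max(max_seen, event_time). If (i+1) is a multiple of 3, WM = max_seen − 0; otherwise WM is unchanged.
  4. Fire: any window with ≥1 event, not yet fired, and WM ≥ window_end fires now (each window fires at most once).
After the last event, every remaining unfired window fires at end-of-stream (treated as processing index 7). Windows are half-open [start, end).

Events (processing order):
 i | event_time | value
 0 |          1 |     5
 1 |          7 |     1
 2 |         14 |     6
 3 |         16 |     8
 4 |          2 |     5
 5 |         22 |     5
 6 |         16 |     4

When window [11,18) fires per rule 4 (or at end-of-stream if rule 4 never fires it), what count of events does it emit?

2

i=0 t=1 v=5: → [1,8),[0,7); WM=−∞
i=1 t=7 v=1: → [7,14),[6,13),[5,12),[4,11),[3,10),[2,9),[1,8); WM=−∞
i=2 t=14 v=6: → [14,21),[13,20),[12,19),[11,18),[10,17),[9,16),[8,15); WM=14; [0,7) fires=1 [1,8) fires=2 [2,9) fires=1 [3,10) fires=1 [4,11) fires=1 [5,12) fires=1 [6,13) fires=1 [7,14) fires=1
i=3 t=16 v=8: → [16,23),[15,22),[14,21),[13,20),[12,19),[11,18),[10,17); WM=14
i=4 t=2 v=5: DROP (t<14-0); WM=14
i=5 t=22 v=5: → [22,29),[21,28),[20,27),[19,26),[18,25),[17,24),[16,23); WM=22; [8,15) fires=1 [9,16) fires=1 [10,17) fires=2 [11,18) fires=2 [12,19) fires=2 [13,20) fires=2 [14,21) fires=2 [15,22) fires=1
i=6 t=16 v=4: DROP (t<22-0); WM=22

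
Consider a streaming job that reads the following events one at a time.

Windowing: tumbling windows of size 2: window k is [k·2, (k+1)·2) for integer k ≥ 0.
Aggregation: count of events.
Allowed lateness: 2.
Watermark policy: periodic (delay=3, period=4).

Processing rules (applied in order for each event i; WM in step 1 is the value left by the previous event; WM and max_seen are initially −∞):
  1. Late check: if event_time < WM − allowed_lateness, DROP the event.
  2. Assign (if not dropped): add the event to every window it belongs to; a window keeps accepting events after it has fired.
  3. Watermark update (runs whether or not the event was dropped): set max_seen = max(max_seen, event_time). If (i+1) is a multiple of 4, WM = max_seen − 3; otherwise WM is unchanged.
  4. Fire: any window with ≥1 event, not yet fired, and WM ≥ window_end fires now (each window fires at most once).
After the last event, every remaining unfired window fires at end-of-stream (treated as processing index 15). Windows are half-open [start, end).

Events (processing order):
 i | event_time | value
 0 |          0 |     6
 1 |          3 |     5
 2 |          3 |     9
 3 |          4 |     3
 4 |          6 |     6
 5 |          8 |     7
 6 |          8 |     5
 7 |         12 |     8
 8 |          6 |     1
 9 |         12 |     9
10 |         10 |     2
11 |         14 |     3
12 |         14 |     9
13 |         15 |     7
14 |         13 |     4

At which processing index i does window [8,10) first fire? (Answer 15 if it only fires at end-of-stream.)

11

i=0 t=0 v=6: → [0,2); WM=−∞
i=1 t=3 v=5: → [2,4); WM=−∞
i=2 t=3 v=9: → [2,4); WM=−∞
i=3 t=4 v=3: → [4,6); WM=1
i=4 t=6 v=6: → [6,8); WM=1
i=5 t=8 v=7: → [8,10); WM=1
i=6 t=8 v=5: → [8,10); WM=1
i=7 t=12 v=8: → [12,14); WM=9; [0,2) fires=1 [2,4) fires=2 [4,6) fires=1 [6,8) fires=1
i=8 t=6 v=1: DROP (t<9-2); WM=9
i=9 t=12 v=9: → [12,14); WM=9
i=10 t=10 v=2: → [10,12); WM=9
i=11 t=14 v=3: → [14,16); WM=11; [8,10) fires=2
i=12 t=14 v=9: → [14,16); WM=11
i=13 t=15 v=7: → [14,16); WM=11
i=14 t=13 v=4: → [12,14); WM=11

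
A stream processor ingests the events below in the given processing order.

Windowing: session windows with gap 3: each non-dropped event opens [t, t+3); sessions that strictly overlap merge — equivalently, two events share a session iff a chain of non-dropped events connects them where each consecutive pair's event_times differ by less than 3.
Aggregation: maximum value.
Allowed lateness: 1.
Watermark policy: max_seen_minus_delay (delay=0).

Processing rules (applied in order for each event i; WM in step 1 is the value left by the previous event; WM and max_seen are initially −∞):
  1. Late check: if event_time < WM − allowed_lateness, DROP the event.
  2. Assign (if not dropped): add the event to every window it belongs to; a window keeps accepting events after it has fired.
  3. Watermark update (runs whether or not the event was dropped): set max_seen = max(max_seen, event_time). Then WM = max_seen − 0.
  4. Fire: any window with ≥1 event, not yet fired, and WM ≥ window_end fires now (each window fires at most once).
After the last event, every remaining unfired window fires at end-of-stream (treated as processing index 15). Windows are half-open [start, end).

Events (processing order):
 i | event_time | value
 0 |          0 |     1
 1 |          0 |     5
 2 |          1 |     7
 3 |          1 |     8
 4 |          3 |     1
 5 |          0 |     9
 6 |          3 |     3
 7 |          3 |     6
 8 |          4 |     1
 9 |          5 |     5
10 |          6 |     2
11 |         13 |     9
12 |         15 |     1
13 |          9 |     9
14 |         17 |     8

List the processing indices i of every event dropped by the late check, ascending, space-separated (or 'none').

i=0 t=0 v=1: → [0,3); WM=0
i=1 t=0 v=5: → [0,3); WM=0
i=2 t=1 v=7: → [0,4); WM=1
i=3 t=1 v=8: → [0,4); WM=1
i=4 t=3 v=1: → [0,6); WM=3
i=5 t=0 v=9: DROP (t<3-1); WM=3
i=6 t=3 v=3: → [0,6); WM=3
i=7 t=3 v=6: → [0,6); WM=3
i=8 t=4 v=1: → [0,7); WM=4
i=9 t=5 v=5: → [0,8); WM=5
i=10 t=6 v=2: → [0,9); WM=6
i=11 t=13 v=9: → [13,16); WM=13
i=12 t=15 v=1: → [13,18); WM=15
i=13 t=9 v=9: DROP (t<15-1); WM=15
i=14 t=17 v=8: → [13,20); WM=17

5 13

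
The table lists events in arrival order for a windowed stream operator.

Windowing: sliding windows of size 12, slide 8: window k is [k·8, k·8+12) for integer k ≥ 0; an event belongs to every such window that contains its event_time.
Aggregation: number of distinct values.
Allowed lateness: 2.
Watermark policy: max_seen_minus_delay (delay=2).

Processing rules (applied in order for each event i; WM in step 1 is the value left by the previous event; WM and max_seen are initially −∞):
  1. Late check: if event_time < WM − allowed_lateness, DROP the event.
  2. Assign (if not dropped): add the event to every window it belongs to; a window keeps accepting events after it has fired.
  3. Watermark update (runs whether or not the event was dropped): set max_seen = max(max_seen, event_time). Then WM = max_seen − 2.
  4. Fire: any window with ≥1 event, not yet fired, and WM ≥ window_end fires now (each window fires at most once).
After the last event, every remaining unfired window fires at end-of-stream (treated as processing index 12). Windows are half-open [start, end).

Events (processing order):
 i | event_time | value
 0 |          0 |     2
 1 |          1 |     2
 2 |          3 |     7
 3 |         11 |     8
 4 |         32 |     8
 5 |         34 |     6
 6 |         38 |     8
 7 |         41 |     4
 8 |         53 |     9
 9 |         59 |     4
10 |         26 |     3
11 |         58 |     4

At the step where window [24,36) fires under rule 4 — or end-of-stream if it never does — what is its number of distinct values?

2

i=0 t=0 v=2: → [0,12); WM=-2
i=1 t=1 v=2: → [0,12); WM=-1
i=2 t=3 v=7: → [0,12); WM=1
i=3 t=11 v=8: → [8,20),[0,12); WM=9
i=4 t=32 v=8: → [32,44),[24,36); WM=30; [0,12) fires=3 [8,20) fires=1
i=5 t=34 v=6: → [32,44),[24,36); WM=32
i=6 t=38 v=8: → [32,44); WM=36; [24,36) fires=2
i=7 t=41 v=4: → [40,52),[32,44); WM=39
i=8 t=53 v=9: → [48,60); WM=51; [32,44) fires=3
i=9 t=59 v=4: → [56,68),[48,60); WM=57; [40,52) fires=1
i=10 t=26 v=3: DROP (t<57-2); WM=57
i=11 t=58 v=4: → [56,68),[48,60); WM=57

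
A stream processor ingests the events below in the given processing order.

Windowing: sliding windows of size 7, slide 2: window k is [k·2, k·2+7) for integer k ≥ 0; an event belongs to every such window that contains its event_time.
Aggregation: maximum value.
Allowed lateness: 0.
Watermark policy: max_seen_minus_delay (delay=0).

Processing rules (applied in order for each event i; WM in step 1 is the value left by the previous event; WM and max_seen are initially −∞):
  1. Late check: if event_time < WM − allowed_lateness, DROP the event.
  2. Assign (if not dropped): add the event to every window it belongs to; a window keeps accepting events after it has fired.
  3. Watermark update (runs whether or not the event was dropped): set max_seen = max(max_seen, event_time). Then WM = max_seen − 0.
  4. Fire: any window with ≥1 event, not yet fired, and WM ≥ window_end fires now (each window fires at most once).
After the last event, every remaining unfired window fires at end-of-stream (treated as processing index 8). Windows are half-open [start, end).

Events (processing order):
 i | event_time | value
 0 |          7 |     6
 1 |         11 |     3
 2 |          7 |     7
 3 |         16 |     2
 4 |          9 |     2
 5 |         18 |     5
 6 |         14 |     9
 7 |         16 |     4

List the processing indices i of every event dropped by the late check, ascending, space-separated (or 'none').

i=0 t=7 v=6: → [6,13),[4,11),[2,9); WM=7
i=1 t=11 v=3: → [10,17),[8,15),[6,13); WM=11; [2,9) fires=6 [4,11) fires=6
i=2 t=7 v=7: DROP (t<11-0); WM=11
i=3 t=16 v=2: → [16,23),[14,21),[12,19),[10,17); WM=16; [6,13) fires=6 [8,15) fires=3
i=4 t=9 v=2: DROP (t<16-0); WM=16
i=5 t=18 v=5: → [18,25),[16,23),[14,21),[12,19); WM=18; [10,17) fires=3
i=6 t=14 v=9: DROP (t<18-0); WM=18
i=7 t=16 v=4: DROP (t<18-0); WM=18

2 4 6 7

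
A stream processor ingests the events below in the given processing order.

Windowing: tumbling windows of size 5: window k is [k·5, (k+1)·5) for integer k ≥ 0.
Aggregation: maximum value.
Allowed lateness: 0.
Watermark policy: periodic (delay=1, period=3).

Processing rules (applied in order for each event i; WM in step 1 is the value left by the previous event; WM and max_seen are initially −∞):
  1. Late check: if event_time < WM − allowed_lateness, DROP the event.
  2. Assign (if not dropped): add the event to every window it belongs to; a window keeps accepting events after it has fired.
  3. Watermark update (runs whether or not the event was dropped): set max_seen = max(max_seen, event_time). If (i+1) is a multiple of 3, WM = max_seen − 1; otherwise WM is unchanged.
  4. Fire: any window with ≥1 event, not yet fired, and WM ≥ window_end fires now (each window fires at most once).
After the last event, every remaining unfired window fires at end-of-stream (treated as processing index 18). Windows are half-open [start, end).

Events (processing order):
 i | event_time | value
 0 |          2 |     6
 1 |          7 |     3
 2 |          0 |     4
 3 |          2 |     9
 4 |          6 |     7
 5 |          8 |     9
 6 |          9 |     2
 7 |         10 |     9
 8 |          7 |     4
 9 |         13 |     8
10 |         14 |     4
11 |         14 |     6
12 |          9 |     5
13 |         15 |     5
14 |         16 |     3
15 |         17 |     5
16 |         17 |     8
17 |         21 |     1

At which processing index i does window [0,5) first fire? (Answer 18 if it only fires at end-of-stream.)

2

i=0 t=2 v=6: → [0,5); WM=−∞
i=1 t=7 v=3: → [5,10); WM=−∞
i=2 t=0 v=4: → [0,5); WM=6; [0,5) fires=6
i=3 t=2 v=9: DROP (t<6-0); WM=6
i=4 t=6 v=7: → [5,10); WM=6
i=5 t=8 v=9: → [5,10); WM=7
i=6 t=9 v=2: → [5,10); WM=7
i=7 t=10 v=9: → [10,15); WM=7
i=8 t=7 v=4: → [5,10); WM=9
i=9 t=13 v=8: → [10,15); WM=9
i=10 t=14 v=4: → [10,15); WM=9
i=11 t=14 v=6: → [10,15); WM=13; [5,10) fires=9
i=12 t=9 v=5: DROP (t<13-0); WM=13
i=13 t=15 v=5: → [15,20); WM=13
i=14 t=16 v=3: → [15,20); WM=15; [10,15) fires=9
i=15 t=17 v=5: → [15,20); WM=15
i=16 t=17 v=8: → [15,20); WM=15
i=17 t=21 v=1: → [20,25); WM=20; [15,20) fires=8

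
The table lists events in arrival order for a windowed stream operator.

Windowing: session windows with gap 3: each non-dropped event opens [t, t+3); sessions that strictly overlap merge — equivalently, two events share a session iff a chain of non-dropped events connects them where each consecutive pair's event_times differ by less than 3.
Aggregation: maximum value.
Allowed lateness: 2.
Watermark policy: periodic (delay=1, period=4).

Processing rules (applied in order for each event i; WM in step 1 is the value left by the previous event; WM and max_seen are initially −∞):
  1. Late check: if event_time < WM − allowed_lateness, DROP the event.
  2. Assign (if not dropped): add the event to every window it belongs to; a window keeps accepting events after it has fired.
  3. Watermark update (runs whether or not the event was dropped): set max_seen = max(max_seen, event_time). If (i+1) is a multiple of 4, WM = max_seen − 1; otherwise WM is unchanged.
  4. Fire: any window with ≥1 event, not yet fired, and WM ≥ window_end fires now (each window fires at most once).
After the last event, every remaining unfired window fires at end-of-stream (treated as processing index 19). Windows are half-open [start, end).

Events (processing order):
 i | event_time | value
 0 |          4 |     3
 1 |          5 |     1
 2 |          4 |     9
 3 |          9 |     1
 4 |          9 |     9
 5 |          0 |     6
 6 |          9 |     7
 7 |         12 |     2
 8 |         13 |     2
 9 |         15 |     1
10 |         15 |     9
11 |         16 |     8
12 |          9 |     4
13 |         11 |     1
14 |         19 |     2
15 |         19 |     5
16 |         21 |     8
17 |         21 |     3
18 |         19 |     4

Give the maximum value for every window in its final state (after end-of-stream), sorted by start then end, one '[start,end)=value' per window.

i=0 t=4 v=3: → [4,7); WM=−∞
i=1 t=5 v=1: → [4,8); WM=−∞
i=2 t=4 v=9: → [4,8); WM=−∞
i=3 t=9 v=1: → [9,12); WM=8
i=4 t=9 v=9: → [9,12); WM=8
i=5 t=0 v=6: DROP (t<8-2); WM=8
i=6 t=9 v=7: → [9,12); WM=8
i=7 t=12 v=2: → [12,15); WM=11
i=8 t=13 v=2: → [12,16); WM=11
i=9 t=15 v=1: → [12,18); WM=11
i=10 t=15 v=9: → [12,18); WM=11
i=11 t=16 v=8: → [12,19); WM=15
i=12 t=9 v=4: DROP (t<15-2); WM=15
i=13 t=11 v=1: DROP (t<15-2); WM=15
i=14 t=19 v=2: → [19,22); WM=15
i=15 t=19 v=5: → [19,22); WM=18
i=16 t=21 v=8: → [19,24); WM=18
i=17 t=21 v=3: → [19,24); WM=18
i=18 t=19 v=4: → [19,24); WM=18

[4,8)=9 [9,12)=9 [12,19)=9 [19,24)=8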